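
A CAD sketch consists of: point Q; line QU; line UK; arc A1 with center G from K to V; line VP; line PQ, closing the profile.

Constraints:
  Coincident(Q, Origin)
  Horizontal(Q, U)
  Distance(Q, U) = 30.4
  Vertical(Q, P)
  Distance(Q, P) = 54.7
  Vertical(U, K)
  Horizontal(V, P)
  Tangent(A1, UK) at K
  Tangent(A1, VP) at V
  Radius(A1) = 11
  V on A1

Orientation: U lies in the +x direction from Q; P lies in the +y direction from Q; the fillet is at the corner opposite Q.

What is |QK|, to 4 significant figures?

53.23

Q is at the origin; Q and U share the same y with |QU| = 30.4 and U on the +x side, so U = (30.40, 0.000). Q and P share the same x with |QP| = 54.7 and P on the +y side, so P = (0.000, 54.70). The virtual corner opposite Q is at (30.40, 54.70). The tangent condition forces GK to be normal to UK and since A1 is tangent to VP there, GV ⟂ VP, with radius 11.0, so the center G sits 11.0 in from both sides at G = (19.40, 43.70). That places the tangent points at K = (30.40, 43.70) on UK and V = (19.40, 54.70) on VP. Then |QK| = |K − Q| = 53.23.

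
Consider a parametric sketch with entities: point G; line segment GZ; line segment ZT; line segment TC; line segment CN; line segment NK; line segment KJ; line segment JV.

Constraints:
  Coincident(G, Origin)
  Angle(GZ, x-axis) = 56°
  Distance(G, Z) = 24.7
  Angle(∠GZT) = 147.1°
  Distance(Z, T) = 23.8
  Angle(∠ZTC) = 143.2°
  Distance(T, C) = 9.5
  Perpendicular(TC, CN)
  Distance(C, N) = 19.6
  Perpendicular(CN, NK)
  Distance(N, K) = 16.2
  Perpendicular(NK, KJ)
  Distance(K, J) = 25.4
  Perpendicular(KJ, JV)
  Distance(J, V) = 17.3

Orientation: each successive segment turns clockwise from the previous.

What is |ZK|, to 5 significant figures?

13.463

G is at the origin; GZ runs at 56.0° with length 24.7, so Z = (13.812, 20.477). ∠GZT = 147.1° gives ZT at 23.100° from the x-axis; with |ZT| = 23.8, T = (35.704, 29.815). ∠ZTC = 143.2° gives TC at -13.700° from the x-axis; with |TC| = 9.5, C = (44.934, 27.565). The perpendicularity gives CN at right angles to TC, so CN runs at -103.70°; with |CN| = 19.6, N = (40.292, 8.5225). The perpendicularity gives NK at right angles to CN, so NK runs at 166.30°; with |NK| = 16.2, K = (24.552, 12.359). Then |ZK| = |K − Z| = 13.463.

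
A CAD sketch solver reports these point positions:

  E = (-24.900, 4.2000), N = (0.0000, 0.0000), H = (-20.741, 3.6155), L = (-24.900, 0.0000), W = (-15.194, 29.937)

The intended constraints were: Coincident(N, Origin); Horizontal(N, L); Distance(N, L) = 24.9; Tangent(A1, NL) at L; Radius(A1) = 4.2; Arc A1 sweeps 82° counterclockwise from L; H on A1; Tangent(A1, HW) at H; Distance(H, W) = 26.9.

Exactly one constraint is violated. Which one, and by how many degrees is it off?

Tangent(A1, HW) at H — off by 3.90°.

N = (0.00, 0.00) ✓; N.y = 0.00, L.y = 0.00 ✓; |NL| = 24.90 ✓; ∠(EL, LN) = 90.00° ✓; |EL| = 4.200 ✓; bearing(E→H) − bearing(E→L) = 82.00° ✓; |EH| = 4.200 ✓; ∠(EH, HW) = 93.90° ✗; |HW| = 26.90 ✓.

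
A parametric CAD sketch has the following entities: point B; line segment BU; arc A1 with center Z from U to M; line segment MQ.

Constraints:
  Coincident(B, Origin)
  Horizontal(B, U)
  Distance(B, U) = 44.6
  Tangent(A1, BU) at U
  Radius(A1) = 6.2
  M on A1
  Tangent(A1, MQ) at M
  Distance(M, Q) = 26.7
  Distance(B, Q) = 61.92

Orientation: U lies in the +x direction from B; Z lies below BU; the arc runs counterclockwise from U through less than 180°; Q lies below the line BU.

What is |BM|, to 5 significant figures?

40.353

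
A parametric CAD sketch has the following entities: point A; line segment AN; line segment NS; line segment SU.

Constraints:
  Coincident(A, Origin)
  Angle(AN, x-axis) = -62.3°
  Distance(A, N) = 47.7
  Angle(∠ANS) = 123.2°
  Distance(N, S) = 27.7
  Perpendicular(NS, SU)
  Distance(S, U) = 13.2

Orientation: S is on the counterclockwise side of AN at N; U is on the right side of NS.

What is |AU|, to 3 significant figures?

75.6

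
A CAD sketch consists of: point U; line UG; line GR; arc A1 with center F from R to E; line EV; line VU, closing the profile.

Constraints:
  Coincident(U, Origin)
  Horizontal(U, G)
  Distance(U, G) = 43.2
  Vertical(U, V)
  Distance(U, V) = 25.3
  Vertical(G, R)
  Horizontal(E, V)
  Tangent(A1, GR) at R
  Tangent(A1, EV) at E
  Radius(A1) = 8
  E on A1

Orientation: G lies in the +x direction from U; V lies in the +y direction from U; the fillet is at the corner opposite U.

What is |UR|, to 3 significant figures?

46.5

U is at the origin; U and G share the same y with |UG| = 43.2 and G on the +x side, so G = (43.2, 0.00). UV is vertical with |UV| = 25.3 and V on the +y side, so V = (0.00, 25.3). The virtual corner opposite U is at (43.2, 25.3). A1 meets GR tangentially, so FR is at right angles to GR and tangency of A1 to EV means the radius FE is perpendicular to EV, with radius 8.0, so the center F sits 8.0 in from both sides at F = (35.2, 17.3). That places the tangent points at R = (43.2, 17.3) on GR and E = (35.2, 25.3) on EV. Then |UR| = |R − U| = 46.5.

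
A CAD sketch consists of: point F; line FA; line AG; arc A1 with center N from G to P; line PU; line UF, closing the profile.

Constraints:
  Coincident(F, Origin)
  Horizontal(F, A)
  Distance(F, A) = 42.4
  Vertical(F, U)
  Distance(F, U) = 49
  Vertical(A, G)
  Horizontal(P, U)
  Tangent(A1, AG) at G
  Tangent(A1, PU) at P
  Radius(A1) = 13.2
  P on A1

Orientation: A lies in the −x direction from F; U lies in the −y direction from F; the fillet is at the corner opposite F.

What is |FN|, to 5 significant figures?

46.198

F and U share the same x with |FU| = 49.0 and U on the −y side, so U = (0.0000, -49.000). The virtual corner opposite F is at (-42.400, -49.000). Since A1 is tangent to AG there, NG ⟂ AG and A1 meets PU tangentially, so NP is at right angles to PU, with radius 13.2, so the center N sits 13.2 in from both sides at N = (-29.200, -35.800). Then |FN| = |N − F| = 46.198.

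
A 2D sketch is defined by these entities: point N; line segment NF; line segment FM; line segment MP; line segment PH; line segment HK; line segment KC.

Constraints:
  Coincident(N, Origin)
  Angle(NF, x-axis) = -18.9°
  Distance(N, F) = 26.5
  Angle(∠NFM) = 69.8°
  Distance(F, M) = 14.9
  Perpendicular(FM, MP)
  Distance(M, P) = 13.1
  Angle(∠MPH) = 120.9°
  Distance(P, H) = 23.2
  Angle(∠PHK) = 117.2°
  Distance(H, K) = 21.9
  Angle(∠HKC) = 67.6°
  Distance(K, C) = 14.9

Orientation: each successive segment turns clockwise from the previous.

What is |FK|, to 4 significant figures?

27.16

N is at the origin; NF runs at -18.9° with length 26.5, so F = (25.07, -8.584). ∠NFM = 69.8° gives FM at -129.1° from the x-axis; with |FM| = 14.9, M = (15.67, -20.15). The perpendicularity gives MP at right angles to FM, so MP runs at 140.9°; with |MP| = 13.1, P = (5.508, -11.89). ∠MPH = 120.9° gives PH at 81.80° from the x-axis; with |PH| = 23.2, H = (8.817, 11.08). ∠PHK = 117.2° gives HK at 19.00° from the x-axis; with |HK| = 21.9, K = (29.52, 18.21). Then |FK| = |K − F| = 27.16.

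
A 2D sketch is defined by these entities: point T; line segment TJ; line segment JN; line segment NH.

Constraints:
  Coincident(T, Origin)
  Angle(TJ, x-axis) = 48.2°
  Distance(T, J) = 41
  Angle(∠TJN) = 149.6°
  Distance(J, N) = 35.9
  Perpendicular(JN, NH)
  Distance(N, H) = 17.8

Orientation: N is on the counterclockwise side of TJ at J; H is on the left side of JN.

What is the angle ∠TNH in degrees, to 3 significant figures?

73.8°

T is at the origin; TJ runs at 48.2° with length 41.0, so J = 41.0·(cos 48.2°, sin 48.2°) = (27.3, 30.6). ∠TJN = 149.6°, so JN runs at 48.2° + (180° − 149.6°) = 78.6° from the x-axis; with |JN| = 35.9, N = J + 35.9·(cos 78.6°, sin 78.6°) = (34.4, 65.8). JN ⟂ NH; with |NH| = 17.8 on the left of JN, H = N + 17.8·(-0.980, 0.198) = (17.0, 69.3). Then cos ∠TNH = NT·NH / (|NT||NH|), giving 73.8°.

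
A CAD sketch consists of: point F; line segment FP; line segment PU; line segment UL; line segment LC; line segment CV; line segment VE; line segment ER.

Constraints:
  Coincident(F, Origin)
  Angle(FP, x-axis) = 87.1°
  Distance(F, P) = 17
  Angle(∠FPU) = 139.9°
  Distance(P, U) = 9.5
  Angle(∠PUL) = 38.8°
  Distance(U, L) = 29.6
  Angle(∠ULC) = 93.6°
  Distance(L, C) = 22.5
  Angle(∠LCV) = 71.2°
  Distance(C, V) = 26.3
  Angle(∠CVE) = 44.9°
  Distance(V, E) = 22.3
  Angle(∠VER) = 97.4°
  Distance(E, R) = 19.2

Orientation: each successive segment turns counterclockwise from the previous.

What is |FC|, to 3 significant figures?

18.1

∠PUL = 38.8° gives UL at -91.6° from the x-axis; with |UL| = 29.6, L = (-5.71, -5.04). ∠ULC = 93.6° gives LC at -5.20° from the x-axis; with |LC| = 22.5, C = (16.7, -7.08). Then |FC| = |C − F| = 18.1.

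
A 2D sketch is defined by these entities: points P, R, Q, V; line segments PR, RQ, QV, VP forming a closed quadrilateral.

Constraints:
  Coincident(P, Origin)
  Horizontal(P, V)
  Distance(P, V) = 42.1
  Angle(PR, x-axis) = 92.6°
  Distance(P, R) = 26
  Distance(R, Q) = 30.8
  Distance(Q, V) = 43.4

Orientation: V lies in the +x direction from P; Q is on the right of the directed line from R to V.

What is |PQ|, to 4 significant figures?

4.935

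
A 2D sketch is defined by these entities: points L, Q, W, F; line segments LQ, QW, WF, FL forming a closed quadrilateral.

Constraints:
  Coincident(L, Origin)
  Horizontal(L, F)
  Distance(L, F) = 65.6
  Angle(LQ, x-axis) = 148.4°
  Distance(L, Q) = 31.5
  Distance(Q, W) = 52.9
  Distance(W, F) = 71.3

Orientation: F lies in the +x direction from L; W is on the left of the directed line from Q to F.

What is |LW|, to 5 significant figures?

51.684

Checks: |QW| = 52.90 ✓; |WF| = 71.30 ✓.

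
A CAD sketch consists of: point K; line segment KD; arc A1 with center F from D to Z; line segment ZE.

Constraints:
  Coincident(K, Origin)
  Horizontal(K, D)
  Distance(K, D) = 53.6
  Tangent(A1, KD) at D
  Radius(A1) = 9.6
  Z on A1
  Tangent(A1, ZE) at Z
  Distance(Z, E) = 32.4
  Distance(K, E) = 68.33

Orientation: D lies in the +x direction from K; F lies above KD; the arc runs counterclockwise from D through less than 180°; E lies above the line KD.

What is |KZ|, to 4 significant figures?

63.98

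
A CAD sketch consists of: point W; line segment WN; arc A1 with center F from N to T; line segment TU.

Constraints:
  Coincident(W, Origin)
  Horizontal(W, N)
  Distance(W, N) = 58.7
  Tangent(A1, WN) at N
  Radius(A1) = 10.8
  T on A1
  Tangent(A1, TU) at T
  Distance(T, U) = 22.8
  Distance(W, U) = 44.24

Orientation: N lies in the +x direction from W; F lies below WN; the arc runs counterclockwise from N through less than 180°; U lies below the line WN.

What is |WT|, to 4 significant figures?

49.90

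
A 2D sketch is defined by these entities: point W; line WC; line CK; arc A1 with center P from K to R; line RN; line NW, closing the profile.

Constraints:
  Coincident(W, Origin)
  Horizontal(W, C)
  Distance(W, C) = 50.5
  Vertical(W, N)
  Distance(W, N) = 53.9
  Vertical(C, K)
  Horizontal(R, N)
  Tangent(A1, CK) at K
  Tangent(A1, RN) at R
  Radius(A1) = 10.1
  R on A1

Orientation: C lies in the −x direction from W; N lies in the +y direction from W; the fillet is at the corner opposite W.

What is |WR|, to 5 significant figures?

67.360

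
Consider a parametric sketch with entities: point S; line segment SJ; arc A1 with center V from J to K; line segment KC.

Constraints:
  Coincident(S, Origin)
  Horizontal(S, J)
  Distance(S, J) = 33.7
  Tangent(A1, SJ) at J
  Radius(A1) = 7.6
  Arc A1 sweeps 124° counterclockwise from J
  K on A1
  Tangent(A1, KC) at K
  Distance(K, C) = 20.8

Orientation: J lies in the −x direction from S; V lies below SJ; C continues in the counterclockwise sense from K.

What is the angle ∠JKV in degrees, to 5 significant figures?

28.000°

Tangency of A1 to SJ means the radius VJ is perpendicular to SJ, so V = J + (0, -7.6) = (-33.700, -7.6000). On A1, J sits at bearing 90° from V; a 124° counterclockwise sweep puts K at bearing 214°, so K = V + 7.6·(cos 214°, sin 214°) = (-40.001, -11.850). Then cos ∠JKV = KJ·KV / (|KJ||KV|), giving 28.000°.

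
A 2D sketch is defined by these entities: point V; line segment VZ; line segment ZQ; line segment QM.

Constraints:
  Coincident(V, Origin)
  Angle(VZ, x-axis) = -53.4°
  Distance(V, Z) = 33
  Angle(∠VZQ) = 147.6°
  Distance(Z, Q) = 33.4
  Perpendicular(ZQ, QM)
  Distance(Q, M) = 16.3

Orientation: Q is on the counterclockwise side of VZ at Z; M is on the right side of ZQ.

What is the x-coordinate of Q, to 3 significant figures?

50.9

V is at the origin; VZ runs at -53.4° with length 33.0, so Z = 33.0·(cos -53.4°, sin -53.4°) = (19.7, -26.5). ∠VZQ = 147.6°, so ZQ runs at -53.4° + (180° − 147.6°) = -21.0° from the x-axis; with |ZQ| = 33.4, Q = Z + 33.4·(cos -21.0°, sin -21.0°) = (50.9, -38.5). So Q.x = 50.9.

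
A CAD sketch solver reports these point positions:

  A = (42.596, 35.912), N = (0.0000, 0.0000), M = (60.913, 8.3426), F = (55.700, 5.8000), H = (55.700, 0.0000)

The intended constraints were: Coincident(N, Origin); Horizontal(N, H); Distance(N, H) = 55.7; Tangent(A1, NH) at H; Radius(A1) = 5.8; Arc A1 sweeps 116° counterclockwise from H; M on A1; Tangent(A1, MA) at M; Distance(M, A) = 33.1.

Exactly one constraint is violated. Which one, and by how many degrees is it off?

Tangent(A1, MA) at M — off by 7.60°.

N = (0.00, 0.00) ✓; N.y = 0.00, H.y = 0.00 ✓; |NH| = 55.70 ✓; ∠(FH, HN) = 90.00° ✓; |FH| = 5.800 ✓; bearing(F→M) − bearing(F→H) = 116.0° ✓; |FM| = 5.800 ✓; ∠(FM, MA) = 82.40° ✗; |MA| = 33.10 ✓.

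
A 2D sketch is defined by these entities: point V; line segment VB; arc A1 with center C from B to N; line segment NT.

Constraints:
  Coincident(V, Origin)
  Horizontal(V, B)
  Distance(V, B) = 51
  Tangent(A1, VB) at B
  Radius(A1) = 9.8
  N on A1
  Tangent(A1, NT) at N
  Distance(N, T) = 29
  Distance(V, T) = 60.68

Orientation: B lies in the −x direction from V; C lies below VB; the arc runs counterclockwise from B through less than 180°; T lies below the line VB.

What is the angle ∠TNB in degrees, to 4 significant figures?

120.7°

Checks: ∠(CB, BV) = 90.00° ✓; |CN| = 9.800 ✓; ∠(CN, NT) = 90.00° ✓; |NT| = 29.00 ✓; |VT| = 60.68 ✓.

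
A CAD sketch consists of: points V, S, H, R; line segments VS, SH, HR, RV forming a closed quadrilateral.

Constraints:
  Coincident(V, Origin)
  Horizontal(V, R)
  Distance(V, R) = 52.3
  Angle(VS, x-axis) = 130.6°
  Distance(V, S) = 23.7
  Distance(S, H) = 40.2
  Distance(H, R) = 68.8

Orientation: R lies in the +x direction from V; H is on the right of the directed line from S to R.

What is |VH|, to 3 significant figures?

25.6

V is at the origin; VR is horizontal with |VR| = 52.3 and R in +x, so R = (52.3, 0). VS runs at 130.6° with |VS| = 23.7, so S = (-15.4, 18.0). H is determined by |SH| = 40.2 and |HR| = 68.8 together: it lies at the intersection of circle(S, 40.2) and circle(R, 68.8). With |SR| = 70.1, the foot of the radical line on SR is 12.8 from S and the perpendicular offset is √(40.2² − 12.8²) = 38.1. Taking the right-of-SR solution: H = (-12.8, -22.1).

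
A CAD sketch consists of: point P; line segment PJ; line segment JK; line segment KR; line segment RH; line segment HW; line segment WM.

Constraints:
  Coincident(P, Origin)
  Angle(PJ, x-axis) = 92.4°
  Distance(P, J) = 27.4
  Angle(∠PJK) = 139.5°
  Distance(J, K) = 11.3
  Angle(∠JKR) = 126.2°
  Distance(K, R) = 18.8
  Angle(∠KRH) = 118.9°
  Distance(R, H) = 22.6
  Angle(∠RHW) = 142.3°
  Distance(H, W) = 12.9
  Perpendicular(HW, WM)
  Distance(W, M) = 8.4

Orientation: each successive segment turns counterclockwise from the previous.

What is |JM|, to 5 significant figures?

34.235

P is at the origin; PJ runs at 92.4° with length 27.4, so J = (-1.1474, 27.376). ∠PJK = 139.5° gives JK at 132.90° from the x-axis; with |JK| = 11.3, K = (-8.8395, 35.654). ∠JKR = 126.2° gives KR at -173.30° from the x-axis; with |KR| = 18.8, R = (-27.511, 33.460). ∠KRH = 118.9° gives RH at -112.20° from the x-axis; with |RH| = 22.6, H = (-36.050, 12.536). ∠RHW = 142.3° gives HW at -74.500° from the x-axis; with |HW| = 12.9, W = (-32.603, 0.10478). HW ⟂ WM, so WM runs at 15.500°; with |WM| = 8.4, M = (-24.508, 2.3496). Then |JM| = |M − J| = 34.235.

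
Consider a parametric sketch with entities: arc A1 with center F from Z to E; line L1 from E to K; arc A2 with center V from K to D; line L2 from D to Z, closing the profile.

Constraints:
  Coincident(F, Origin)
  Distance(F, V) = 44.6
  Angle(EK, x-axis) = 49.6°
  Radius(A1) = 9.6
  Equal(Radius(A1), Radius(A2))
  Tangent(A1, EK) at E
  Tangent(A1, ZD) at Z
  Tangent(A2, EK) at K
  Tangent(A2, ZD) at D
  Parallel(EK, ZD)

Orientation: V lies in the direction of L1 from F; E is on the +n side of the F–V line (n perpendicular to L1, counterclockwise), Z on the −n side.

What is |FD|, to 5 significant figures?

45.621

Tangency of A1 to both parallel lines with radius 9.6 puts E and Z at F ± 9.6·n: E = (-7.3108, 6.2220), Z = (7.3108, -6.2220). Equal radii place K and D the same way about V: K = V + 9.6·n = (21.595, 40.187), D = V − 9.6·n = (36.217, 27.743). Then |FD| = |D − F| = 45.621.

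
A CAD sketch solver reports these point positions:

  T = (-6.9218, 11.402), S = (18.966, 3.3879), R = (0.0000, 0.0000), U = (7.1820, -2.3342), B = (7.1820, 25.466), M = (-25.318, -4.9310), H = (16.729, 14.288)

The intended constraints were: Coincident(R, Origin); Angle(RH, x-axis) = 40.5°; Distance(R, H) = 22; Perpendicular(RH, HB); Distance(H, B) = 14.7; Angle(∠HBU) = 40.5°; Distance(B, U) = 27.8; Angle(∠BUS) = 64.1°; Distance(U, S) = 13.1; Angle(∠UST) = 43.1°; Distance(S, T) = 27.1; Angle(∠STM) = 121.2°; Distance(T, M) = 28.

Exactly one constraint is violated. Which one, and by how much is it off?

Distance(T, M) = 28 — off by 3.40.

R = (0.00, 0.00) ✓; RH at 40.50° ✓; |RH| = 22.00 ✓; ∠(RH, HB) = 90.00° ✓; |HB| = 14.70 ✓; ∠HBU = 40.50° ✓; |BU| = 27.80 ✓; ∠BUS = 64.10° ✓; |US| = 13.10 ✓; ∠UST = 43.10° ✓; |ST| = 27.10 ✓; ∠STM = 121.2° ✓; |TM| = 24.60 ✗.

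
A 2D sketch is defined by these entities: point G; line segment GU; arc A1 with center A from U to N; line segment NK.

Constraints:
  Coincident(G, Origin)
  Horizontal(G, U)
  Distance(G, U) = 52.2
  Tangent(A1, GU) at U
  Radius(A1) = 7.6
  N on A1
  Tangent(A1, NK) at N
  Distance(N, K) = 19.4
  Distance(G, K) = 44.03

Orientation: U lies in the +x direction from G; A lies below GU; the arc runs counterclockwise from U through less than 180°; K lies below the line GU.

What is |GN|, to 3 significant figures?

45.4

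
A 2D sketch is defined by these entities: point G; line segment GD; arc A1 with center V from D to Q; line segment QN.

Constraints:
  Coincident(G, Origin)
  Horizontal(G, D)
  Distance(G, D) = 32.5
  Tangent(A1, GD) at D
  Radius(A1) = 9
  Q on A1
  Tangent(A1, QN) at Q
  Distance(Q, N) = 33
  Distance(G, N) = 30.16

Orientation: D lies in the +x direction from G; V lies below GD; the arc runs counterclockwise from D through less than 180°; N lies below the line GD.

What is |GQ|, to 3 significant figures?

25.6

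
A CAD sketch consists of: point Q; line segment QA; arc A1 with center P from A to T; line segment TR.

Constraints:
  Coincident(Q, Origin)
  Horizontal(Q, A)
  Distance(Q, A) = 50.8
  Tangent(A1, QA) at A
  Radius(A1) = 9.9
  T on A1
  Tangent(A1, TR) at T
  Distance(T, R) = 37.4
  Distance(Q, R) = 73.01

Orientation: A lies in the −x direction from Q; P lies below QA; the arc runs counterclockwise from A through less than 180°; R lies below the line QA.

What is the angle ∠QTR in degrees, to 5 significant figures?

91.626°

Checks: ∠(PA, AQ) = 90.00° ✓; |PA| = 9.900 ✓; |PT| = 9.900 ✓; ∠(PT, TR) = 90.00° ✓; |TR| = 37.40 ✓; |QR| = 73.01 ✓.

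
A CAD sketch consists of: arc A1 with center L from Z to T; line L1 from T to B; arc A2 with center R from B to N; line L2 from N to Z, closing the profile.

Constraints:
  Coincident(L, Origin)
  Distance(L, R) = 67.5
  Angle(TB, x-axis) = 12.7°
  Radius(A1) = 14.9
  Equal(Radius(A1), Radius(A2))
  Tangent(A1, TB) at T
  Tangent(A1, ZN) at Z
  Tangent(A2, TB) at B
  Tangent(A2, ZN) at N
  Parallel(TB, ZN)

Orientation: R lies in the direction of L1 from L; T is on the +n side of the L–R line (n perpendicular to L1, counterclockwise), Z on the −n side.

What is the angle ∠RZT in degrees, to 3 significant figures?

77.6°

L is at the origin and R lies 67.5 along u from L, so R = 67.5·u = (65.8, 14.8). Tangency of A1 to both parallel lines with radius 14.9 puts T and Z at L ± 14.9·n: T = (-3.28, 14.5), Z = (3.28, -14.5). Then cos ∠RZT = ZR·ZT / (|ZR||ZT|), giving 77.6°.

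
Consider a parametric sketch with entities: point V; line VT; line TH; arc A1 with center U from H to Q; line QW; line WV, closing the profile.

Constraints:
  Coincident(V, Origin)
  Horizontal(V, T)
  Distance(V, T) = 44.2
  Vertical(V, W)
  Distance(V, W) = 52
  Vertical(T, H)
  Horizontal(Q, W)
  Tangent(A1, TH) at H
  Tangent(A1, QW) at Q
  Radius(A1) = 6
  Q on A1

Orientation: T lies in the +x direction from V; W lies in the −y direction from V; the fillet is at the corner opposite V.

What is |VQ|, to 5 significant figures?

64.523

V is at the origin; VT is horizontal with |VT| = 44.2 and T on the +x side, so T = (44.200, 0.0000). VW is vertical with |VW| = 52.0 and W on the −y side, so W = (0.0000, -52.000). The virtual corner opposite V is at (44.200, -52.000). The tangent condition forces UH to be normal to TH and since A1 is tangent to QW there, UQ ⟂ QW, with radius 6.0, so the center U sits 6.0 in from both sides at U = (38.200, -46.000). That places the tangent points at H = (44.200, -46.000) on TH and Q = (38.200, -52.000) on QW. Then |VQ| = |Q − V| = 64.523.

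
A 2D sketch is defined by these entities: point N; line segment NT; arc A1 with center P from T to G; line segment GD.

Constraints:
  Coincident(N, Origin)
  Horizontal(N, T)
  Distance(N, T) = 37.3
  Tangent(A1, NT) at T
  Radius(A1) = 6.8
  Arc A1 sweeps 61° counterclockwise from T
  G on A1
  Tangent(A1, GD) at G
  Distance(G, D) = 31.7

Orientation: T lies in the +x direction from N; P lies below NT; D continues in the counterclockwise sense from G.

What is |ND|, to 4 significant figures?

35.08

N is at the origin; NT is horizontal with |NT| = 37.3 and T on the +x side, so T = (37.30, 0.000). Tangency of A1 to NT means the radius PT is perpendicular to NT, so P = T + (0, -6.8) = (37.30, -6.800). On A1, T sits at bearing 90° from P; a 61° counterclockwise sweep puts G at bearing 151°, so G = P + 6.8·(cos 151°, sin 151°) = (31.35, -3.503). The tangent condition forces PG to be normal to GD, so GD runs along (−sin 151°, cos 151°); with |GD| = 31.7, D = (15.98, -31.23). Then |ND| = |D − N| = 35.08.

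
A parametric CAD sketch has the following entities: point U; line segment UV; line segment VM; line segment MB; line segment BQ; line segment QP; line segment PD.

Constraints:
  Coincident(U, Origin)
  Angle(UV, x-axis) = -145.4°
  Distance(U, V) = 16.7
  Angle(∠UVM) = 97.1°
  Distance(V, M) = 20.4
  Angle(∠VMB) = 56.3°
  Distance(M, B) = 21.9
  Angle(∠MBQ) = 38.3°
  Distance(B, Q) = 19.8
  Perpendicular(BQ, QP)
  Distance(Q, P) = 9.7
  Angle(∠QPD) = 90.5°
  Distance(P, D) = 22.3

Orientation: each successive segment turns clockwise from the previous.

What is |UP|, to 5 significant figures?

26.349

U is at the origin; UV runs at -145.4° with length 16.7, so V = (-13.746, -9.4830). ∠UVM = 97.1° gives VM at 131.70° from the x-axis; with |VM| = 20.4, M = (-27.317, 5.7484). ∠VMB = 56.3° gives MB at 8.0000° from the x-axis; with |MB| = 21.9, B = (-5.6302, 8.7963). ∠MBQ = 38.3° gives BQ at -133.70° from the x-axis; with |BQ| = 19.8, Q = (-19.310, -5.5184). The perpendicularity gives QP at right angles to BQ, so QP runs at 136.30°; with |QP| = 9.7, P = (-26.322, 1.1831). Then |UP| = |P − U| = 26.349.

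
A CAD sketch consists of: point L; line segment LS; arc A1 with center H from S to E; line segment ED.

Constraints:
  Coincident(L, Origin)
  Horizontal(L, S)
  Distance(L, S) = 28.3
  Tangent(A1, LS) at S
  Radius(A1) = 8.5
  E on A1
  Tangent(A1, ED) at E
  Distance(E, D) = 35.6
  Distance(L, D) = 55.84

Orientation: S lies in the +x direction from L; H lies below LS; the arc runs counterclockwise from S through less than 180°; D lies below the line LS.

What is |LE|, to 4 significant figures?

23.46

L is at the origin; L and S share the same y with |LS| = 28.3 and S on the +x side, so S = (28.30, 0.000). A1 meets LS tangentially, so HS is at right angles to LS, so H = S + (0, -8.5) = (28.30, -8.500). Since HE ⟂ ED (tangency), |HD| = √(8.5² + 35.6²) = 36.60 regardless of where E sits on A1. So D lies on both circle(L, 55.84) and circle(H, 36.60); the below-LS intersection is D = (33.41, -44.74). E is the foot of the tangent from D: E = (20.39, -11.61).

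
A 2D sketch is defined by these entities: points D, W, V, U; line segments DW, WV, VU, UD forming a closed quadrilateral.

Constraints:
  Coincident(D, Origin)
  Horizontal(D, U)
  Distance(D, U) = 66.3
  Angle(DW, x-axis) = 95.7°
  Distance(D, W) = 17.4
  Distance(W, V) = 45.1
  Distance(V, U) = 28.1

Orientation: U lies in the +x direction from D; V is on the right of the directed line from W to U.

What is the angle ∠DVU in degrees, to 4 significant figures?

168.4°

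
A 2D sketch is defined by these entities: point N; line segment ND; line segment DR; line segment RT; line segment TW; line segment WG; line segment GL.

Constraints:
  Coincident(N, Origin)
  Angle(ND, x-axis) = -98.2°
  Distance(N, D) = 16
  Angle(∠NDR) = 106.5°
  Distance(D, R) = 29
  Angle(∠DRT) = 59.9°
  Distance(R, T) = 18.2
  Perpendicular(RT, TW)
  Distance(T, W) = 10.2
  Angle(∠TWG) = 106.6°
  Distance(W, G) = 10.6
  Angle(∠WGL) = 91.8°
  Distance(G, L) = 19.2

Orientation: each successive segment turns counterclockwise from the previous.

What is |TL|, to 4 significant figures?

16.97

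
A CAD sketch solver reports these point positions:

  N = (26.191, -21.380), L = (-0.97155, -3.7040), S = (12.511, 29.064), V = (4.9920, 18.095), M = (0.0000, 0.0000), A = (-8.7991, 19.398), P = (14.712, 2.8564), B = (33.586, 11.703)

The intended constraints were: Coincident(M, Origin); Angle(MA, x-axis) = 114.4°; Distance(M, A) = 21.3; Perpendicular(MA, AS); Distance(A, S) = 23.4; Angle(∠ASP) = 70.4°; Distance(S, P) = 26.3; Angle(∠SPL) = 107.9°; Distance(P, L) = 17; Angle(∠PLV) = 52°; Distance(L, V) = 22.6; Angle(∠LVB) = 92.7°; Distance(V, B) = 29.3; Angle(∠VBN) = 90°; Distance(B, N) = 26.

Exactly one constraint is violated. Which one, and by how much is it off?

Distance(B, N) = 26 — off by 7.90.

M = (0.00, 0.00) ✓; MA at 114.4° ✓; |MA| = 21.30 ✓; ∠(MA, AS) = 90.00° ✓; |AS| = 23.40 ✓; ∠ASP = 70.40° ✓; |SP| = 26.30 ✓; ∠SPL = 107.9° ✓; |PL| = 17.00 ✓; ∠PLV = 52.00° ✓; |LV| = 22.60 ✓; ∠LVB = 92.70° ✓; |VB| = 29.30 ✓; ∠VBN = 90.00° ✓; |BN| = 33.90 ✗.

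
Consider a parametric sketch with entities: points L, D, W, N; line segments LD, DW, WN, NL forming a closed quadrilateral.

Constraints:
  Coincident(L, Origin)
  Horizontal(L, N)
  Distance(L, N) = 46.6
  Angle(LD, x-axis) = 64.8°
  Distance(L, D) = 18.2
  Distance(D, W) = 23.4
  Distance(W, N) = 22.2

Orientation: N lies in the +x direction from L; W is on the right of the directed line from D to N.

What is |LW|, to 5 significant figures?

24.400

L is at the origin; LN is horizontal with |LN| = 46.6 and N in +x, so N = (46.6, 0). LD runs at 64.8° with |LD| = 18.2, so D = (7.7492, 16.468). W is determined by |DW| = 23.4 and |WN| = 22.2 together: it lies at the intersection of circle(D, 23.4) and circle(N, 22.2). With |DN| = 42.197, the foot of the radical line on DN is 21.747 from D and the perpendicular offset is √(23.4² − 21.747²) = 8.6392. Taking the right-of-DN solution: W = (24.400, 0.026753).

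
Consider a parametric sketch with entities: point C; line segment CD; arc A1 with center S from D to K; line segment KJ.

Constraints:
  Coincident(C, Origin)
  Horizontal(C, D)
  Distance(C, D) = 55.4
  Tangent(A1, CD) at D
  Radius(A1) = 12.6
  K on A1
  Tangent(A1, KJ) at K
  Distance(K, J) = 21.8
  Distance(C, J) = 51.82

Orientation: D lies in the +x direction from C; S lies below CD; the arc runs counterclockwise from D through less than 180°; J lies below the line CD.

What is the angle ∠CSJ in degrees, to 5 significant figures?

65.717°

Checks: |SK| = 12.60 ✓; ∠(SK, KJ) = 90.00° ✓; |KJ| = 21.80 ✓; |CJ| = 51.82 ✓.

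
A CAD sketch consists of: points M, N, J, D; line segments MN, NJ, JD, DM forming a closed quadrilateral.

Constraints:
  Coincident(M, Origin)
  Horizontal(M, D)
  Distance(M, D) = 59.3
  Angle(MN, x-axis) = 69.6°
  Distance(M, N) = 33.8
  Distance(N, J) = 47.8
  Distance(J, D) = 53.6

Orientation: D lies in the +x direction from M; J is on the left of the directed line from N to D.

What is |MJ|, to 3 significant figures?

76.2

M is at the origin; M and D share the same y with |MD| = 59.3 and D in +x, so D = (59.3, 0). MN runs at 69.6° with |MN| = 33.8, so N = (11.8, 31.7). J is determined by |NJ| = 47.8 and |JD| = 53.6 together: it lies at the intersection of circle(N, 47.8) and circle(D, 53.6). With |ND| = 57.1, the foot of the radical line on ND is 23.4 from N and the perpendicular offset is √(47.8² − 23.4²) = 41.7. Taking the left-of-ND solution: J = (54.4, 53.4).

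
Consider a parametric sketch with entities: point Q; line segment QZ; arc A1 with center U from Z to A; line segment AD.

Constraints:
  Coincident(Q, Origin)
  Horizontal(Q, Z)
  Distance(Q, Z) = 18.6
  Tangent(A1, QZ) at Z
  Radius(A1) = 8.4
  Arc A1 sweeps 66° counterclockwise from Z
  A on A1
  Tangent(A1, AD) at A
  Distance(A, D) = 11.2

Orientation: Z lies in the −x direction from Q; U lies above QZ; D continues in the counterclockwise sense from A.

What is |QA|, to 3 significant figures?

12.0

Q is at the origin; QZ is horizontal with |QZ| = 18.6 and Z on the −x side, so Z = (-18.6, 0.00). A1 meets QZ tangentially, so UZ is at right angles to QZ, so U = Z + (0, 8.4) = (-18.6, 8.40). On A1, Z sits at bearing -90° from U; a 66° counterclockwise sweep puts A at bearing -24°, so A = U + 8.4·(cos -24°, sin -24°) = (-10.9, 4.98). Then |QA| = |A − Q| = 12.0.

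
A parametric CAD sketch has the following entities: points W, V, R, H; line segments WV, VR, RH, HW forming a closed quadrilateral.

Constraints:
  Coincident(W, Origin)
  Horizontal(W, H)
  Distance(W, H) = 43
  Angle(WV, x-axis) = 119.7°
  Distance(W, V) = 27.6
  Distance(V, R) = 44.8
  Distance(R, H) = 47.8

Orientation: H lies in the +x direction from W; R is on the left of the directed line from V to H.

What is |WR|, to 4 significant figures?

51.73

W is at the origin; WH is horizontal with |WH| = 43.0 and H in +x, so H = (43.0, 0). WV runs at 119.7° with |WV| = 27.6, so V = (-13.67, 23.97). R is determined by |VR| = 44.8 and |RH| = 47.8 together: it lies at the intersection of circle(V, 44.8) and circle(H, 47.8). With |VH| = 61.54, the foot of the radical line on VH is 28.51 from V and the perpendicular offset is √(44.8² − 28.51²) = 34.56. Taking the left-of-VH solution: R = (26.05, 44.69).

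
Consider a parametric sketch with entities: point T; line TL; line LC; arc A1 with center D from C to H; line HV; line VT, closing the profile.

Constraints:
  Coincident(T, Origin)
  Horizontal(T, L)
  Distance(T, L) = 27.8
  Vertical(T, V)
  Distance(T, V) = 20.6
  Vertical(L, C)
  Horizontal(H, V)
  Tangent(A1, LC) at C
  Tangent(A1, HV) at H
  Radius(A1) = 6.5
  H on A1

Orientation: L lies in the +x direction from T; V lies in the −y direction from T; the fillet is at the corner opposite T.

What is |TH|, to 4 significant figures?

29.63

T is at the origin; TL is horizontal with |TL| = 27.8 and L on the +x side, so L = (27.80, 0.000). T and V share the same x with |TV| = 20.6 and V on the −y side, so V = (0.000, -20.60). The virtual corner opposite T is at (27.80, -20.60). Since A1 is tangent to LC there, DC ⟂ LC and A1 meets HV tangentially, so DH is at right angles to HV, with radius 6.5, so the center D sits 6.5 in from both sides at D = (21.30, -14.10). That places the tangent points at C = (27.80, -14.10) on LC and H = (21.30, -20.60) on HV. Then |TH| = |H − T| = 29.63.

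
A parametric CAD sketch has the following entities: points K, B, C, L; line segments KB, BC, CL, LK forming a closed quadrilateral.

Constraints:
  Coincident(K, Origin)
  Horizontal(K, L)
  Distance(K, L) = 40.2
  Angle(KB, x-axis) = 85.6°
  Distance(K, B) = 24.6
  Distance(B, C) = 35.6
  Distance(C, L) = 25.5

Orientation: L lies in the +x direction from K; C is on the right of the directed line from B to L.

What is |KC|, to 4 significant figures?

17.98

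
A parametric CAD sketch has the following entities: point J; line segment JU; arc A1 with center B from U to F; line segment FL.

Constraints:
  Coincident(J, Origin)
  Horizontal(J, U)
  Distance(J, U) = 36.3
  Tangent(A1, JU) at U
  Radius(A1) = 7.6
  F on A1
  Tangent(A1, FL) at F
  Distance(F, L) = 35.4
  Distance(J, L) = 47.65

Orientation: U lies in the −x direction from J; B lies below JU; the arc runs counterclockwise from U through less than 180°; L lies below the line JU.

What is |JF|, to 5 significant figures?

44.265

J is at the origin; JU is horizontal with |JU| = 36.3 and U on the −x side, so U = (-36.300, 0.0000). A1 meets JU tangentially, so BU is at right angles to JU, so B = U + (0, -7.6) = (-36.300, -7.6000). Since BF ⟂ FL (tangency), |BL| = √(7.6² + 35.4²) = 36.207 regardless of where F sits on A1. So L lies on both circle(J, 47.65) and circle(B, 36.207); the below-JU intersection is L = (-23.483, -41.462). F is the foot of the tangent from L: F = (-42.685, -11.723).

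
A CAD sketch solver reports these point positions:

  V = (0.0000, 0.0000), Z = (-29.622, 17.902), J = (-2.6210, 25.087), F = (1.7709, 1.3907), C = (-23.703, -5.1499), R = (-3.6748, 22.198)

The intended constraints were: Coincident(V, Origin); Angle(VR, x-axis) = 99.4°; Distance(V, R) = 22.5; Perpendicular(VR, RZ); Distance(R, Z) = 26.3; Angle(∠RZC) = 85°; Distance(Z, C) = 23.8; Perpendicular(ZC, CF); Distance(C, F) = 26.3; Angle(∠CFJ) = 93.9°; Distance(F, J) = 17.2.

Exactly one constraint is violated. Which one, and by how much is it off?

Distance(F, J) = 17.2 — off by 6.90.

V = (0.00, 0.00) ✓; VR at 99.40° ✓; |VR| = 22.50 ✓; ∠(VR, RZ) = 90.00° ✓; |RZ| = 26.30 ✓; ∠RZC = 85.00° ✓; |ZC| = 23.80 ✓; ∠(ZC, CF) = 90.00° ✓; |CF| = 26.30 ✓; ∠CFJ = 93.90° ✓; |FJ| = 24.10 ✗.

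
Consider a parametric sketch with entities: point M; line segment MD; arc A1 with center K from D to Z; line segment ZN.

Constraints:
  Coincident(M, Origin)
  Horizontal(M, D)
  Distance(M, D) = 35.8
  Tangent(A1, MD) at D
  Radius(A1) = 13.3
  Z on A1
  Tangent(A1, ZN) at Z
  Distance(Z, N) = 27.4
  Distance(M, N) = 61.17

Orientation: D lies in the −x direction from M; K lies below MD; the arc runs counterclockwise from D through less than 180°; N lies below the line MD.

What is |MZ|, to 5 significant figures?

51.348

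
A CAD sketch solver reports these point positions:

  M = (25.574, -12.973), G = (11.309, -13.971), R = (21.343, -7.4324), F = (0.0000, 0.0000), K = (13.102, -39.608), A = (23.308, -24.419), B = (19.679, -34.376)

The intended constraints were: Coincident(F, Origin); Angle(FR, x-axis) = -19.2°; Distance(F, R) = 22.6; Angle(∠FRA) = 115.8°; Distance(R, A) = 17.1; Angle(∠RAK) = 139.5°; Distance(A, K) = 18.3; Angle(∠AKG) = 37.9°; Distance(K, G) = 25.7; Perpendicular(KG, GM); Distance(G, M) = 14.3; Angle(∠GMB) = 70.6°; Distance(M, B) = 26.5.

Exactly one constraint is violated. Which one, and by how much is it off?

Distance(M, B) = 26.5 — off by 4.30.

F = (0.00, 0.00) ✓; FR at -19.20° ✓; |FR| = 22.60 ✓; ∠FRA = 115.8° ✓; |RA| = 17.10 ✓; ∠RAK = 139.5° ✓; |AK| = 18.30 ✓; ∠AKG = 37.90° ✓; |KG| = 25.70 ✓; ∠(KG, GM) = 90.00° ✓; |GM| = 14.30 ✓; ∠GMB = 70.60° ✓; |MB| = 22.20 ✗.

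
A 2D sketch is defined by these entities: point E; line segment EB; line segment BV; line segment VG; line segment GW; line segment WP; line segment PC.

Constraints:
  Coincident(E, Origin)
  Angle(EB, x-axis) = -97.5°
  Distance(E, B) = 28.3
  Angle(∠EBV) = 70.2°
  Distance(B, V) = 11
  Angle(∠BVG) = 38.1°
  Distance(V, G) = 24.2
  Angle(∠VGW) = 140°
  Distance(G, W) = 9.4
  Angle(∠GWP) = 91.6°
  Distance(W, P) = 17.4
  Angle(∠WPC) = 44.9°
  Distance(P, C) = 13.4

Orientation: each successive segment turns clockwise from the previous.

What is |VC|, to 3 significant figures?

20.1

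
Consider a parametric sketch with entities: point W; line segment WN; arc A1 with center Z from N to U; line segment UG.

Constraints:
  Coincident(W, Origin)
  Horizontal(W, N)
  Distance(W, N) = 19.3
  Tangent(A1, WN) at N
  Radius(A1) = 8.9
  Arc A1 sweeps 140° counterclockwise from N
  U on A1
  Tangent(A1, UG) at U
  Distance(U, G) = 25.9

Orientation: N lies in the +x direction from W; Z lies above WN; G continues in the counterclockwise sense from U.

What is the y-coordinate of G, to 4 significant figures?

32.37

W is at the origin; W and N share the same y with |WN| = 19.3 and N on the +x side, so N = (19.30, 0.000). A1 meets WN tangentially, so ZN is at right angles to WN, so Z = N + (0, 8.9) = (19.30, 8.900). On A1, N sits at bearing -90° from Z; a 140° counterclockwise sweep puts U at bearing 50°, so U = Z + 8.9·(cos 50°, sin 50°) = (25.02, 15.72). A1 meets UG tangentially, so ZU is at right angles to UG, so UG runs along (−sin 50°, cos 50°); with |UG| = 25.9, G = (5.180, 32.37). So G.y = 32.37.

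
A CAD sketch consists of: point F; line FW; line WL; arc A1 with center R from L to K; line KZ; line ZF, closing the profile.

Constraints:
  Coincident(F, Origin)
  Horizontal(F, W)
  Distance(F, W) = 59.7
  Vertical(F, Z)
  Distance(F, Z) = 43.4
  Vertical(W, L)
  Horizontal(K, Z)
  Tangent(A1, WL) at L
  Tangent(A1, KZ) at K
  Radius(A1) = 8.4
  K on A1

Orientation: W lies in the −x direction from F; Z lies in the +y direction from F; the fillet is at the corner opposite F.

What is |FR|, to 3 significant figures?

62.1

F is at the origin; F and W share the same y with |FW| = 59.7 and W on the −x side, so W = (-59.7, 0.00). F and Z share the same x with |FZ| = 43.4 and Z on the +y side, so Z = (0.00, 43.4). The virtual corner opposite F is at (-59.7, 43.4). Tangency of A1 to WL means the radius RL is perpendicular to WL and tangency of A1 to KZ means the radius RK is perpendicular to KZ, with radius 8.4, so the center R sits 8.4 in from both sides at R = (-51.3, 35.0). Then |FR| = |R − F| = 62.1.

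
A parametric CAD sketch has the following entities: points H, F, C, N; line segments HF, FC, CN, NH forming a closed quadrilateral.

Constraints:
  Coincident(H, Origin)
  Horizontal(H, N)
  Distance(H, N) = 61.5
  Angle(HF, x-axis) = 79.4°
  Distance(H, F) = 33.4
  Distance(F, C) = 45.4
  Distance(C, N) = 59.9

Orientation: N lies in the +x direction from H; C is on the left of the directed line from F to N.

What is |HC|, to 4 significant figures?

72.51

H is at the origin; H and N share the same y with |HN| = 61.5 and N in +x, so N = (61.5, 0). HF runs at 79.4° with |HF| = 33.4, so F = (6.144, 32.83). C is determined by |FC| = 45.4 and |CN| = 59.9 together: it lies at the intersection of circle(F, 45.4) and circle(N, 59.9). With |FN| = 64.36, the foot of the radical line on FN is 20.32 from F and the perpendicular offset is √(45.4² − 20.32²) = 40.60. Taking the left-of-FN solution: C = (44.33, 57.39).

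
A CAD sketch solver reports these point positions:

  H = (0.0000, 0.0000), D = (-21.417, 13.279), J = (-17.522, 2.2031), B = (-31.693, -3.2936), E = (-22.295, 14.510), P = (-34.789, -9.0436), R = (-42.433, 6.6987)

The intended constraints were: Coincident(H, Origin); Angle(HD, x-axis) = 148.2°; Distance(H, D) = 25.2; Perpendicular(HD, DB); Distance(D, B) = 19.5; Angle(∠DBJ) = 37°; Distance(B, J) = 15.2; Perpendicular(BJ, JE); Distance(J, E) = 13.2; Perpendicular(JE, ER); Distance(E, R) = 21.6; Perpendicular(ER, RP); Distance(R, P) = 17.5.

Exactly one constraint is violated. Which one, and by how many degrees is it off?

Perpendicular(ER, RP) — off by 4.70°.

H = (0.00, 0.00) ✓; HD at 148.2° ✓; |HD| = 25.20 ✓; ∠(HD, DB) = 90.00° ✓; |DB| = 19.50 ✓; ∠DBJ = 37.00° ✓; |BJ| = 15.20 ✓; ∠(BJ, JE) = 90.00° ✓; |JE| = 13.20 ✓; ∠(JE, ER) = 90.00° ✓; |ER| = 21.60 ✓; ∠(ER, RP) = 94.70° ✗; |RP| = 17.50 ✓.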